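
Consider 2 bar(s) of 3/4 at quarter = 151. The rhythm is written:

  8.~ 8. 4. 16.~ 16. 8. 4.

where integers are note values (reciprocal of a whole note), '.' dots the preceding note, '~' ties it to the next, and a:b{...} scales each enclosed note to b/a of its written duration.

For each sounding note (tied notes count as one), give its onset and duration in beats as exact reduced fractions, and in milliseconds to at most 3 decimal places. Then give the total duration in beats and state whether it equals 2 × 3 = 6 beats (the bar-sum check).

1) 0.0ms=0b +596.026ms=3/2b
2) 596.026ms=3/2b +596.026ms=3/2b
3) 1192.053ms=3b +298.013ms=3/4b
4) 1490.066ms=15/4b +298.013ms=3/4b
5) 1788.079ms=9/2b +596.026ms=3/2b
Σ=6b of 6 (151bpm 3/4) — PASS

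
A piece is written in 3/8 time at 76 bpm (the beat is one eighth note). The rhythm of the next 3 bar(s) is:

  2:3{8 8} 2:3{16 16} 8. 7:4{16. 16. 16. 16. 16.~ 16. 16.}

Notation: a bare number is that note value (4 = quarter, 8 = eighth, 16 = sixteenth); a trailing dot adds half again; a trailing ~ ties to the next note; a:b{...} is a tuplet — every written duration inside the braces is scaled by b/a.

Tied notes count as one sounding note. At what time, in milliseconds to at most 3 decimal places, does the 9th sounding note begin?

note 9 onset = 51/7b = 5751.88ms

1. 0.0ms @ 0 + 1184.211ms (3/2)
2. 1184.211ms @ 3/2 + 1184.211ms (3/2)
3. 2368.421ms @ 3 + 592.105ms (3/4)
4. 2960.526ms @ 15/4 + 592.105ms (3/4)
5. 3552.632ms @ 9/2 + 1184.211ms (3/2)
6. 4736.842ms @ 6 + 338.346ms (3/7)
7. 5075.188ms @ 45/7 + 338.346ms (3/7)
8. 5413.534ms @ 48/7 + 338.346ms (3/7)
9. 5751.88ms @ 51/7 + 338.346ms (3/7)
10. 6090.226ms @ 54/7 + 676.692ms (6/7)
11. 6766.917ms @ 60/7 + 338.346ms (3/7)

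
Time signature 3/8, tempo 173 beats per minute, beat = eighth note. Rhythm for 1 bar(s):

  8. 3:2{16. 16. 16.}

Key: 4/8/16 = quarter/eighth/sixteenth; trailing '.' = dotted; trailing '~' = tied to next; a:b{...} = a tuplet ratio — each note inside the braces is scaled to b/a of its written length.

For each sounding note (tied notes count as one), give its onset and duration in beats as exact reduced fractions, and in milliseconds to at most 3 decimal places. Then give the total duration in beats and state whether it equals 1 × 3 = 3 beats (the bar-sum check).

1) 0.0ms=0b +520.231ms=3/2b
2) 520.231ms=3/2b +173.41ms=1/2b
3) 693.642ms=2b +173.41ms=1/2b
4) 867.052ms=5/2b +173.41ms=1/2b
Σ=3b of 3 (173bpm 3/8) — PASS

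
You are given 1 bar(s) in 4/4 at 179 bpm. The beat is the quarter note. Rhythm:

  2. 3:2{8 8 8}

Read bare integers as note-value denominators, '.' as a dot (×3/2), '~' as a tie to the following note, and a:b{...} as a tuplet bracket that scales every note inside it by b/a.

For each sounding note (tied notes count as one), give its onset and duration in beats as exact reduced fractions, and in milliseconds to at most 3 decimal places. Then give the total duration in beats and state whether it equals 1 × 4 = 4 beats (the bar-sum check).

1) 0.0ms=0b +1005.587ms=3b
2) 1005.587ms=3b +111.732ms=1/3b
3) 1117.318ms=10/3b +111.732ms=1/3b
4) 1229.05ms=11/3b +111.732ms=1/3b
Σ=4b of 4 (179bpm 4/4) — PASS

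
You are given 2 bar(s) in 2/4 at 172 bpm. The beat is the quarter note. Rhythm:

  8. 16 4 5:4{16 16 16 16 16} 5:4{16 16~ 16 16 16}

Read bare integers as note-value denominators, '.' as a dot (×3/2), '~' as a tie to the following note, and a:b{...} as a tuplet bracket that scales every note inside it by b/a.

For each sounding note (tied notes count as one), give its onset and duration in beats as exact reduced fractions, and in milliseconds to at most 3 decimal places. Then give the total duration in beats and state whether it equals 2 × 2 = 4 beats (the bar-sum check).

1) 0.0ms=0b +261.628ms=3/4b
2) 261.628ms=3/4b +87.209ms=1/4b
3) 348.837ms=1b +348.837ms=1b
4) 697.674ms=2b +69.767ms=1/5b
5) 767.442ms=11/5b +69.767ms=1/5b
6) 837.209ms=12/5b +69.767ms=1/5b
7) 906.977ms=13/5b +69.767ms=1/5b
8) 976.744ms=14/5b +69.767ms=1/5b
9) 1046.512ms=3b +69.767ms=1/5b
10) 1116.279ms=16/5b +139.535ms=2/5b
11) 1255.814ms=18/5b +69.767ms=1/5b
12) 1325.581ms=19/5b +69.767ms=1/5b
Σ=4b of 4 (172bpm 2/4) — PASS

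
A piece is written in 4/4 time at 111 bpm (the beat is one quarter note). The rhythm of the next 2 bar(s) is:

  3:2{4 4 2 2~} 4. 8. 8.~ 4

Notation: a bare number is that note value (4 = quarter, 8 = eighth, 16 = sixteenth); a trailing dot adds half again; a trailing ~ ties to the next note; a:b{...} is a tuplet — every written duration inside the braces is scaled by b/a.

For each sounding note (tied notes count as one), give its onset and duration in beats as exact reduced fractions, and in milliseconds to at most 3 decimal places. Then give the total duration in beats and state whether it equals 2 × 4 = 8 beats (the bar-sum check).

1) 0.0ms=0b +360.36ms=2/3b
2) 360.36ms=2/3b +360.36ms=2/3b
3) 720.721ms=4/3b +720.721ms=4/3b
4) 1441.441ms=8/3b +1531.532ms=17/6b
5) 2972.973ms=11/2b +405.405ms=3/4b
6) 3378.378ms=25/4b +945.946ms=7/4b
Σ=8b of 8 (111bpm 4/4) — PASS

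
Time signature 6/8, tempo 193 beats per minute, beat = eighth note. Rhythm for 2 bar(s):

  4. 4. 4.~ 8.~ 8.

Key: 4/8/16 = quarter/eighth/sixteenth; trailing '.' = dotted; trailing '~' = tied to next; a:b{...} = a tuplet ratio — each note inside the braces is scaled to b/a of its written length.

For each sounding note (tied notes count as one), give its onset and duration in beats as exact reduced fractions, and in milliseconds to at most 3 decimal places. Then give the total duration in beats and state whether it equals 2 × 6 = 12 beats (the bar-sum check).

1) 0.0ms=0b +932.642ms=3b
2) 932.642ms=3b +932.642ms=3b
3) 1865.285ms=6b +1865.285ms=6b
Σ=12b of 12 (193bpm 6/8) — PASS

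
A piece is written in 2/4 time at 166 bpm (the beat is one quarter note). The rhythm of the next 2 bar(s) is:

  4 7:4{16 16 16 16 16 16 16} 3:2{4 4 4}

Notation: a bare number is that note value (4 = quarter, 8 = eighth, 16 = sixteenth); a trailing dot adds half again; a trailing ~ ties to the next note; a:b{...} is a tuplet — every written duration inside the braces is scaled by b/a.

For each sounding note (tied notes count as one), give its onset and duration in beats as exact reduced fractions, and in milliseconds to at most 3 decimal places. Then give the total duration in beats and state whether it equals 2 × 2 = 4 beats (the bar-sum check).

1) 0.0ms=0b +361.446ms=1b
2) 361.446ms=1b +51.635ms=1/7b
3) 413.081ms=8/7b +51.635ms=1/7b
4) 464.716ms=9/7b +51.635ms=1/7b
5) 516.351ms=10/7b +51.635ms=1/7b
6) 567.986ms=11/7b +51.635ms=1/7b
7) 619.621ms=12/7b +51.635ms=1/7b
8) 671.256ms=13/7b +51.635ms=1/7b
9) 722.892ms=2b +240.964ms=2/3b
10) 963.855ms=8/3b +240.964ms=2/3b
11) 1204.819ms=10/3b +240.964ms=2/3b
Σ=4b of 4 (166bpm 2/4) — PASS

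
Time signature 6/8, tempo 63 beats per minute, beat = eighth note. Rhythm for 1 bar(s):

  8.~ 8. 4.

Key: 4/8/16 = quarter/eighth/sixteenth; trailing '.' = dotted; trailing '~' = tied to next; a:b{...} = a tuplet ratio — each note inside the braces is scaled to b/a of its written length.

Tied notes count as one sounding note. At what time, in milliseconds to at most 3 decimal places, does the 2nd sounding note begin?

note 2 onset = 3b = 2857.143ms

1. 0.0ms @ 0 + 2857.143ms (3)
2. 2857.143ms @ 3 + 2857.143ms (3)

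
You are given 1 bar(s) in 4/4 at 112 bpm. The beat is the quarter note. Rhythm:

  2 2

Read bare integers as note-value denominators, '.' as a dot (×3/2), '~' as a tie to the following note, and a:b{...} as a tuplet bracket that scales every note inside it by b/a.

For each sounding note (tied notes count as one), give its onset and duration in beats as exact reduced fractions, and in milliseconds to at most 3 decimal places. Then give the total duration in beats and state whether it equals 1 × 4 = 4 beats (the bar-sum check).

1) 0.0ms=0b +1071.429ms=2b
2) 1071.429ms=2b +1071.429ms=2b
Σ=4b of 4 (112bpm 4/4) — PASS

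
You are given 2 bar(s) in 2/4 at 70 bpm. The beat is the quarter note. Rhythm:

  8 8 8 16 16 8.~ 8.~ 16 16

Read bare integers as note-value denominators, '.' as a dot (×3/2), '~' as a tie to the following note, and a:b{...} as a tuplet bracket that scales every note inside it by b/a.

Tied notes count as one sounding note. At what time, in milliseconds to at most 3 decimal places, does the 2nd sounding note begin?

1. 0.0ms @ 0 + 428.571ms (1/2)
2. 428.571ms @ 1/2 + 428.571ms (1/2)
3. 857.143ms @ 1 + 428.571ms (1/2)
4. 1285.714ms @ 3/2 + 214.286ms (1/4)
5. 1500.0ms @ 7/4 + 214.286ms (1/4)
6. 1714.286ms @ 2 + 1500.0ms (7/4)
7. 3214.286ms @ 15/4 + 214.286ms (1/4)

note 2 onset = 1/2b = 428.571ms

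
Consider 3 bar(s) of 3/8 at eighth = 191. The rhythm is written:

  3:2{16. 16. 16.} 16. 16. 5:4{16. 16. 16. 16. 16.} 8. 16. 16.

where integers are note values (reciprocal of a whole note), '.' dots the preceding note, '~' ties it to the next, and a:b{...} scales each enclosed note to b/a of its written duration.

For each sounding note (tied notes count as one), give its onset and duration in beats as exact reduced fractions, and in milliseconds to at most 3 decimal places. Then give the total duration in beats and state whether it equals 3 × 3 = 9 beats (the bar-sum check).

1) 0.0ms=0b +157.068ms=1/2b
2) 157.068ms=1/2b +157.068ms=1/2b
3) 314.136ms=1b +157.068ms=1/2b
4) 471.204ms=3/2b +235.602ms=3/4b
5) 706.806ms=9/4b +235.602ms=3/4b
6) 942.408ms=3b +188.482ms=3/5b
7) 1130.89ms=18/5b +188.482ms=3/5b
8) 1319.372ms=21/5b +188.482ms=3/5b
9) 1507.853ms=24/5b +188.482ms=3/5b
10) 1696.335ms=27/5b +188.482ms=3/5b
11) 1884.817ms=6b +471.204ms=3/2b
12) 2356.021ms=15/2b +235.602ms=3/4b
13) 2591.623ms=33/4b +235.602ms=3/4b
Σ=9b of 9 (191bpm 3/8) — PASS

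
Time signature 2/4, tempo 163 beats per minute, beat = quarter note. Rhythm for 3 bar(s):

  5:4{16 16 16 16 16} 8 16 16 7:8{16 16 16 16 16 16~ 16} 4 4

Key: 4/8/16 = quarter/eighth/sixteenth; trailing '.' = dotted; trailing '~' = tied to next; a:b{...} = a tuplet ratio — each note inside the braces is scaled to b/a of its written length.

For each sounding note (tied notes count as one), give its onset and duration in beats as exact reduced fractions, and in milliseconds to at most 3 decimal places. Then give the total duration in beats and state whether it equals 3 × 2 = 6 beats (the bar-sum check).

1) 0.0ms=0b +73.62ms=1/5b
2) 73.62ms=1/5b +73.62ms=1/5b
3) 147.239ms=2/5b +73.62ms=1/5b
4) 220.859ms=3/5b +73.62ms=1/5b
5) 294.479ms=4/5b +73.62ms=1/5b
6) 368.098ms=1b +184.049ms=1/2b
7) 552.147ms=3/2b +92.025ms=1/4b
8) 644.172ms=7/4b +92.025ms=1/4b
9) 736.196ms=2b +105.171ms=2/7b
10) 841.367ms=16/7b +105.171ms=2/7b
11) 946.538ms=18/7b +105.171ms=2/7b
12) 1051.709ms=20/7b +105.171ms=2/7b
13) 1156.88ms=22/7b +105.171ms=2/7b
14) 1262.051ms=24/7b +210.342ms=4/7b
15) 1472.393ms=4b +368.098ms=1b
16) 1840.491ms=5b +368.098ms=1b
Σ=6b of 6 (163bpm 2/4) — PASS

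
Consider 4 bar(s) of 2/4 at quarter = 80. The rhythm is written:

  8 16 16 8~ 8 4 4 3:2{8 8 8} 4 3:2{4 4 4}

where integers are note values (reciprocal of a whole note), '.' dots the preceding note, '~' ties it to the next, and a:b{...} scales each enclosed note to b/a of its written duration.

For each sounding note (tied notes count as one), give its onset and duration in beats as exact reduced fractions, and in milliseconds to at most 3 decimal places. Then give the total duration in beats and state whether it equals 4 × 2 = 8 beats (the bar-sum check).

1) 0.0ms=0b +375.0ms=1/2b
2) 375.0ms=1/2b +187.5ms=1/4b
3) 562.5ms=3/4b +187.5ms=1/4b
4) 750.0ms=1b +750.0ms=1b
5) 1500.0ms=2b +750.0ms=1b
6) 2250.0ms=3b +750.0ms=1b
7) 3000.0ms=4b +250.0ms=1/3b
8) 3250.0ms=13/3b +250.0ms=1/3b
9) 3500.0ms=14/3b +250.0ms=1/3b
10) 3750.0ms=5b +750.0ms=1b
11) 4500.0ms=6b +500.0ms=2/3b
12) 5000.0ms=20/3b +500.0ms=2/3b
13) 5500.0ms=22/3b +500.0ms=2/3b
Σ=8b of 8 (80bpm 2/4) — PASS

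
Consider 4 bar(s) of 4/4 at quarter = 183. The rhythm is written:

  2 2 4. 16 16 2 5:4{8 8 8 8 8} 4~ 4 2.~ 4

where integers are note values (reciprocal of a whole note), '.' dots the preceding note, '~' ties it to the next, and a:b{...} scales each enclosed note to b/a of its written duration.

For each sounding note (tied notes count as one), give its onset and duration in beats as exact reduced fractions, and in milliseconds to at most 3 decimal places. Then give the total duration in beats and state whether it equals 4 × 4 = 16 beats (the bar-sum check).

1) 0.0ms=0b +655.738ms=2b
2) 655.738ms=2b +655.738ms=2b
3) 1311.475ms=4b +491.803ms=3/2b
4) 1803.279ms=11/2b +81.967ms=1/4b
5) 1885.246ms=23/4b +81.967ms=1/4b
6) 1967.213ms=6b +655.738ms=2b
7) 2622.951ms=8b +131.148ms=2/5b
8) 2754.098ms=42/5b +131.148ms=2/5b
9) 2885.246ms=44/5b +131.148ms=2/5b
10) 3016.393ms=46/5b +131.148ms=2/5b
11) 3147.541ms=48/5b +131.148ms=2/5b
12) 3278.689ms=10b +655.738ms=2b
13) 3934.426ms=12b +1311.475ms=4b
Σ=16b of 16 (183bpm 4/4) — PASS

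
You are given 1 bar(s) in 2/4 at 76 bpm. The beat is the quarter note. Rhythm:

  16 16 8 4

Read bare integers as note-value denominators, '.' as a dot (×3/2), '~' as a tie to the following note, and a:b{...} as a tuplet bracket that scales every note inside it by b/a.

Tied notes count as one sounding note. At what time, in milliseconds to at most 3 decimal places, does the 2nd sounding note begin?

1. 0.0ms @ 0 + 197.368ms (1/4)
2. 197.368ms @ 1/4 + 197.368ms (1/4)
3. 394.737ms @ 1/2 + 394.737ms (1/2)
4. 789.474ms @ 1 + 789.474ms (1)

note 2 onset = 1/4b = 197.368ms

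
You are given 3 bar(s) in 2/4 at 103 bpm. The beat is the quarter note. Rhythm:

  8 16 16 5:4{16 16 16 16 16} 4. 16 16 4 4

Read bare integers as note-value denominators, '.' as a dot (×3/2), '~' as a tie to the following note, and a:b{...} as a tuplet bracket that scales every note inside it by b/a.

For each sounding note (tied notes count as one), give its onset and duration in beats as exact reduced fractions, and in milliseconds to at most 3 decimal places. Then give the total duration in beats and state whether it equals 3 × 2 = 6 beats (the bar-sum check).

1) 0.0ms=0b +291.262ms=1/2b
2) 291.262ms=1/2b +145.631ms=1/4b
3) 436.893ms=3/4b +145.631ms=1/4b
4) 582.524ms=1b +116.505ms=1/5b
5) 699.029ms=6/5b +116.505ms=1/5b
6) 815.534ms=7/5b +116.505ms=1/5b
7) 932.039ms=8/5b +116.505ms=1/5b
8) 1048.544ms=9/5b +116.505ms=1/5b
9) 1165.049ms=2b +873.786ms=3/2b
10) 2038.835ms=7/2b +145.631ms=1/4b
11) 2184.466ms=15/4b +145.631ms=1/4b
12) 2330.097ms=4b +582.524ms=1b
13) 2912.621ms=5b +582.524ms=1b
Σ=6b of 6 (103bpm 2/4) — PASS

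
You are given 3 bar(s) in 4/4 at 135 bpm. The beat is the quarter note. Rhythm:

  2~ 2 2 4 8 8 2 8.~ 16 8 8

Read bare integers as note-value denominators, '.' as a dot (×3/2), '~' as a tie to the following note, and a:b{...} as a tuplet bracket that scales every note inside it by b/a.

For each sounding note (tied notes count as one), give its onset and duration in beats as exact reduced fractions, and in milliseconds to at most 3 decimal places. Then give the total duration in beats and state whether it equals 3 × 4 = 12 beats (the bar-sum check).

1) 0.0ms=0b +1777.778ms=4b
2) 1777.778ms=4b +888.889ms=2b
3) 2666.667ms=6b +444.444ms=1b
4) 3111.111ms=7b +222.222ms=1/2b
5) 3333.333ms=15/2b +222.222ms=1/2b
6) 3555.556ms=8b +888.889ms=2b
7) 4444.444ms=10b +444.444ms=1b
8) 4888.889ms=11b +222.222ms=1/2b
9) 5111.111ms=23/2b +222.222ms=1/2b
Σ=12b of 12 (135bpm 4/4) — PASS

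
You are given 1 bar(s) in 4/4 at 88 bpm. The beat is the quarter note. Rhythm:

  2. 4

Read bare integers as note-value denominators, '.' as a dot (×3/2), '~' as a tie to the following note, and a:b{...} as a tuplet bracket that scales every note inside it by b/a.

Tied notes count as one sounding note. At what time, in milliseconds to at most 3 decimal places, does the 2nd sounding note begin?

note 2 onset = 3b = 2045.455ms

1. 0.0ms @ 0 + 2045.455ms (3)
2. 2045.455ms @ 3 + 681.818ms (1)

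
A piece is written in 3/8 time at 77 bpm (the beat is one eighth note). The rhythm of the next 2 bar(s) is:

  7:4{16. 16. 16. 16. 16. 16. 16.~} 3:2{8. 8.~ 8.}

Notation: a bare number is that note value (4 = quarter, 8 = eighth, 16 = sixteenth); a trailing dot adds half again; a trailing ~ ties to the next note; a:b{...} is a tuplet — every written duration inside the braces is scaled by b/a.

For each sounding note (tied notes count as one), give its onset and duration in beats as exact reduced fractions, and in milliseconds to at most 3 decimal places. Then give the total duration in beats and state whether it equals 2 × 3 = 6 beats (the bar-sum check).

1) 0.0ms=0b +333.952ms=3/7b
2) 333.952ms=3/7b +333.952ms=3/7b
3) 667.904ms=6/7b +333.952ms=3/7b
4) 1001.855ms=9/7b +333.952ms=3/7b
5) 1335.807ms=12/7b +333.952ms=3/7b
6) 1669.759ms=15/7b +333.952ms=3/7b
7) 2003.711ms=18/7b +1113.173ms=10/7b
8) 3116.883ms=4b +1558.442ms=2b
Σ=6b of 6 (77bpm 3/8) — PASS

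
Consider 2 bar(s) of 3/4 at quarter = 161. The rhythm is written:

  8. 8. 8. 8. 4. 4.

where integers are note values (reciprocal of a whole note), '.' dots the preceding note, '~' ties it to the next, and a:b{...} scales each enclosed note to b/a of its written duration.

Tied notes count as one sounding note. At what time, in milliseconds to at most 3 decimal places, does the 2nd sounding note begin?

1. 0.0ms @ 0 + 279.503ms (3/4)
2. 279.503ms @ 3/4 + 279.503ms (3/4)
3. 559.006ms @ 3/2 + 279.503ms (3/4)
4. 838.509ms @ 9/4 + 279.503ms (3/4)
5. 1118.012ms @ 3 + 559.006ms (3/2)
6. 1677.019ms @ 9/2 + 559.006ms (3/2)

note 2 onset = 3/4b = 279.503ms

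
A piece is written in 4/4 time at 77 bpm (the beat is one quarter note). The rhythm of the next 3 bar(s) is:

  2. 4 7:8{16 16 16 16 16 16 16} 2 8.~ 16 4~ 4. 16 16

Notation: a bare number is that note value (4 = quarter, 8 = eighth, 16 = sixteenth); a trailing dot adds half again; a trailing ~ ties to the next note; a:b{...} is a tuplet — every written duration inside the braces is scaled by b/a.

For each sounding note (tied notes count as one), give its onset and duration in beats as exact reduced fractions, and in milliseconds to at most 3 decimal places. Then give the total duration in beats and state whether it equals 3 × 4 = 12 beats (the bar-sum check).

1) 0.0ms=0b +2337.662ms=3b
2) 2337.662ms=3b +779.221ms=1b
3) 3116.883ms=4b +222.635ms=2/7b
4) 3339.518ms=30/7b +222.635ms=2/7b
5) 3562.152ms=32/7b +222.635ms=2/7b
6) 3784.787ms=34/7b +222.635ms=2/7b
7) 4007.421ms=36/7b +222.635ms=2/7b
8) 4230.056ms=38/7b +222.635ms=2/7b
9) 4452.69ms=40/7b +222.635ms=2/7b
10) 4675.325ms=6b +1558.442ms=2b
11) 6233.766ms=8b +779.221ms=1b
12) 7012.987ms=9b +1948.052ms=5/2b
13) 8961.039ms=23/2b +194.805ms=1/4b
14) 9155.844ms=47/4b +194.805ms=1/4b
Σ=12b of 12 (77bpm 4/4) — PASS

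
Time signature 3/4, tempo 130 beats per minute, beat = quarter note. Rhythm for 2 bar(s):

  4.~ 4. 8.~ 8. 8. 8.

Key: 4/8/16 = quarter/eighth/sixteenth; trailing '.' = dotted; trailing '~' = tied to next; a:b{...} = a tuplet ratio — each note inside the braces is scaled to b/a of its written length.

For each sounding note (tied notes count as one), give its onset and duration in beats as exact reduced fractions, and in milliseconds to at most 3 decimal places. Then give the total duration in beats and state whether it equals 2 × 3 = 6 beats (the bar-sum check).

1) 0.0ms=0b +1384.615ms=3b
2) 1384.615ms=3b +692.308ms=3/2b
3) 2076.923ms=9/2b +346.154ms=3/4b
4) 2423.077ms=21/4b +346.154ms=3/4b
Σ=6b of 6 (130bpm 3/4) — PASS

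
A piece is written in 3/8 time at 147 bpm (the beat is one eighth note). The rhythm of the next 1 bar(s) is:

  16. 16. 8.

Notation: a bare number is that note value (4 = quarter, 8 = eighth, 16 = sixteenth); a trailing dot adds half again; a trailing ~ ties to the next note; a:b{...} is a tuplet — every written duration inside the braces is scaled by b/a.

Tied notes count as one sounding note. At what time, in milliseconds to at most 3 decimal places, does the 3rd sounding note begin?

1. 0.0ms @ 0 + 306.122ms (3/4)
2. 306.122ms @ 3/4 + 306.122ms (3/4)
3. 612.245ms @ 3/2 + 612.245ms (3/2)

note 3 onset = 3/2b = 612.245ms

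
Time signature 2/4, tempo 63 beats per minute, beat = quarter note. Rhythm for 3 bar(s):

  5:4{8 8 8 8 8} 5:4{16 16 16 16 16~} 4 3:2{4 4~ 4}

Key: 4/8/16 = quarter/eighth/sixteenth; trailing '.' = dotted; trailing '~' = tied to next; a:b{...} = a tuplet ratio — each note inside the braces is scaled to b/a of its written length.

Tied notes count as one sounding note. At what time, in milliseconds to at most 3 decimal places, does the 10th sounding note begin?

1. 0.0ms @ 0 + 380.952ms (2/5)
2. 380.952ms @ 2/5 + 380.952ms (2/5)
3. 761.905ms @ 4/5 + 380.952ms (2/5)
4. 1142.857ms @ 6/5 + 380.952ms (2/5)
5. 1523.81ms @ 8/5 + 380.952ms (2/5)
6. 1904.762ms @ 2 + 190.476ms (1/5)
7. 2095.238ms @ 11/5 + 190.476ms (1/5)
8. 2285.714ms @ 12/5 + 190.476ms (1/5)
9. 2476.19ms @ 13/5 + 190.476ms (1/5)
10. 2666.667ms @ 14/5 + 1142.857ms (6/5)
11. 3809.524ms @ 4 + 634.921ms (2/3)
12. 4444.444ms @ 14/3 + 1269.841ms (4/3)

note 10 onset = 14/5b = 2666.667ms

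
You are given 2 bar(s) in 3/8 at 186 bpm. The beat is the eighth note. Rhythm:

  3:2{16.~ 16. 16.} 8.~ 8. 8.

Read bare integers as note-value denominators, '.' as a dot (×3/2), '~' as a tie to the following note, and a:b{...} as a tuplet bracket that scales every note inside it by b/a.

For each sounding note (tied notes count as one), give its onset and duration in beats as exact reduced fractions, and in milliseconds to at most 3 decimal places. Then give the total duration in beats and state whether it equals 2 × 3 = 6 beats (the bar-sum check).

1) 0.0ms=0b +322.581ms=1b
2) 322.581ms=1b +161.29ms=1/2b
3) 483.871ms=3/2b +967.742ms=3b
4) 1451.613ms=9/2b +483.871ms=3/2b
Σ=6b of 6 (186bpm 3/8) — PASS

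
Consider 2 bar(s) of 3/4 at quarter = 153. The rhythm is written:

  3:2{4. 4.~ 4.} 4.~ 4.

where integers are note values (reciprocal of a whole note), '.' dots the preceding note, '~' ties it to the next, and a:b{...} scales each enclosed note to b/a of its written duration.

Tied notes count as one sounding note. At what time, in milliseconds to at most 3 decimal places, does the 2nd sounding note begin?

1. 0.0ms @ 0 + 392.157ms (1)
2. 392.157ms @ 1 + 784.314ms (2)
3. 1176.471ms @ 3 + 1176.471ms (3)

note 2 onset = 1b = 392.157ms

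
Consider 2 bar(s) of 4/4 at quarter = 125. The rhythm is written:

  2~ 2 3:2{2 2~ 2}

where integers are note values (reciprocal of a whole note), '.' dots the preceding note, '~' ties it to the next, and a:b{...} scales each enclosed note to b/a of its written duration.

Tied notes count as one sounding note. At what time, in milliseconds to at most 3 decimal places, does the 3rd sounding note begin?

1. 0.0ms @ 0 + 1920.0ms (4)
2. 1920.0ms @ 4 + 640.0ms (4/3)
3. 2560.0ms @ 16/3 + 1280.0ms (8/3)

note 3 onset = 16/3b = 2560.0ms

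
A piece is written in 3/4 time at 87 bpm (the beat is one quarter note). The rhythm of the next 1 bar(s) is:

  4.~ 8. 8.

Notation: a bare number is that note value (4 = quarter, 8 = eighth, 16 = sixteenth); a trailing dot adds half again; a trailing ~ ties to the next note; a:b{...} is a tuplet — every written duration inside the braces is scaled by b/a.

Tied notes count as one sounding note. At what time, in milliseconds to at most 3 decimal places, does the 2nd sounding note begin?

1. 0.0ms @ 0 + 1551.724ms (9/4)
2. 1551.724ms @ 9/4 + 517.241ms (3/4)

note 2 onset = 9/4b = 1551.724ms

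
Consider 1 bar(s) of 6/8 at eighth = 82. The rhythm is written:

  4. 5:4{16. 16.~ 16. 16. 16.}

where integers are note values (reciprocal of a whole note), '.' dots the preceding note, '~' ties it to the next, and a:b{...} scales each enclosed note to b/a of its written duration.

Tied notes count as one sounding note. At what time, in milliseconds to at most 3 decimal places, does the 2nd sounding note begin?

note 2 onset = 3b = 2195.122ms

1. 0.0ms @ 0 + 2195.122ms (3)
2. 2195.122ms @ 3 + 439.024ms (3/5)
3. 2634.146ms @ 18/5 + 878.049ms (6/5)
4. 3512.195ms @ 24/5 + 439.024ms (3/5)
5. 3951.22ms @ 27/5 + 439.024ms (3/5)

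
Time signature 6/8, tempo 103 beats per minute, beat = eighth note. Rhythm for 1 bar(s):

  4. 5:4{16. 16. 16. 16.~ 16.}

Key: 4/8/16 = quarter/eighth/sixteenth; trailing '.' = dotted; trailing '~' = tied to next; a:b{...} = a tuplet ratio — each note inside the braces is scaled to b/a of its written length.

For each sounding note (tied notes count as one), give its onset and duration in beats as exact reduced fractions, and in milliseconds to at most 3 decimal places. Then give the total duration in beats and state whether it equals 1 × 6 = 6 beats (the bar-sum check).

1) 0.0ms=0b +1747.573ms=3b
2) 1747.573ms=3b +349.515ms=3/5b
3) 2097.087ms=18/5b +349.515ms=3/5b
4) 2446.602ms=21/5b +349.515ms=3/5b
5) 2796.117ms=24/5b +699.029ms=6/5b
Σ=6b of 6 (103bpm 6/8) — PASS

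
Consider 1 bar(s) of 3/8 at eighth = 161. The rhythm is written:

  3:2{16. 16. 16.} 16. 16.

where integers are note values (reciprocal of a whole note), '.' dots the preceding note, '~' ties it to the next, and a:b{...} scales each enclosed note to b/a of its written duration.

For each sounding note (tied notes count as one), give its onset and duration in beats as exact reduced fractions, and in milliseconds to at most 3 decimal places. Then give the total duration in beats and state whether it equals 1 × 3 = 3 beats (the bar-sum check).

1) 0.0ms=0b +186.335ms=1/2b
2) 186.335ms=1/2b +186.335ms=1/2b
3) 372.671ms=1b +186.335ms=1/2b
4) 559.006ms=3/2b +279.503ms=3/4b
5) 838.509ms=9/4b +279.503ms=3/4b
Σ=3b of 3 (161bpm 3/8) — PASS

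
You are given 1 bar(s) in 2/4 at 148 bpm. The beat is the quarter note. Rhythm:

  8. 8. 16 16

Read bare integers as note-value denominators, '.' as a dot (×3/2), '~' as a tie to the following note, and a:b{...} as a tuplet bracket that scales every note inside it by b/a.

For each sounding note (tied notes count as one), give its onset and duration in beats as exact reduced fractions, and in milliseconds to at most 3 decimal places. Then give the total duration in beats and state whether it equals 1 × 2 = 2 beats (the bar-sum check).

1) 0.0ms=0b +304.054ms=3/4b
2) 304.054ms=3/4b +304.054ms=3/4b
3) 608.108ms=3/2b +101.351ms=1/4b
4) 709.459ms=7/4b +101.351ms=1/4b
Σ=2b of 2 (148bpm 2/4) — PASS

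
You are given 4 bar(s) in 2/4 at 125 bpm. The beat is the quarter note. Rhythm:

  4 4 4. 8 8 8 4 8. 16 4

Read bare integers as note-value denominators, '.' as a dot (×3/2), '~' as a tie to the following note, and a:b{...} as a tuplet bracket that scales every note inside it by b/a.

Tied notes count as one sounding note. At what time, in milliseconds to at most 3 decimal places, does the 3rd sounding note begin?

1. 0.0ms @ 0 + 480.0ms (1)
2. 480.0ms @ 1 + 480.0ms (1)
3. 960.0ms @ 2 + 720.0ms (3/2)
4. 1680.0ms @ 7/2 + 240.0ms (1/2)
5. 1920.0ms @ 4 + 240.0ms (1/2)
6. 2160.0ms @ 9/2 + 240.0ms (1/2)
7. 2400.0ms @ 5 + 480.0ms (1)
8. 2880.0ms @ 6 + 360.0ms (3/4)
9. 3240.0ms @ 27/4 + 120.0ms (1/4)
10. 3360.0ms @ 7 + 480.0ms (1)

note 3 onset = 2b = 960.0ms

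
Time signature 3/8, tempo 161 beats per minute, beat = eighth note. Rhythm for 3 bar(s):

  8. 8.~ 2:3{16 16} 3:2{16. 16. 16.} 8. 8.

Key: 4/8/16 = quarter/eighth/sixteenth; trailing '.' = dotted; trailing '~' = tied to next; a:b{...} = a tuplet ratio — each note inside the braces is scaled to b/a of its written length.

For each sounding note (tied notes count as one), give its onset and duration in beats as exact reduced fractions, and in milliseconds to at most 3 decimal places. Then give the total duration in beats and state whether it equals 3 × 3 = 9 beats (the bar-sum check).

1) 0.0ms=0b +559.006ms=3/2b
2) 559.006ms=3/2b +838.509ms=9/4b
3) 1397.516ms=15/4b +279.503ms=3/4b
4) 1677.019ms=9/2b +186.335ms=1/2b
5) 1863.354ms=5b +186.335ms=1/2b
6) 2049.689ms=11/2b +186.335ms=1/2b
7) 2236.025ms=6b +559.006ms=3/2b
8) 2795.031ms=15/2b +559.006ms=3/2b
Σ=9b of 9 (161bpm 3/8) — PASS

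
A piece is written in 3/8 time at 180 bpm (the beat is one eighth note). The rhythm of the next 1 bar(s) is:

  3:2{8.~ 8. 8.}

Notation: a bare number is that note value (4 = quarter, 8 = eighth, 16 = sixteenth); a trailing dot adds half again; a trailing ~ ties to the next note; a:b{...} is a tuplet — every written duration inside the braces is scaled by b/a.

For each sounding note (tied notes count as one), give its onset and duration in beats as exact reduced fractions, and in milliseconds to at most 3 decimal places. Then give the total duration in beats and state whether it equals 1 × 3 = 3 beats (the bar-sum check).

1) 0.0ms=0b +666.667ms=2b
2) 666.667ms=2b +333.333ms=1b
Σ=3b of 3 (180bpm 3/8) — PASS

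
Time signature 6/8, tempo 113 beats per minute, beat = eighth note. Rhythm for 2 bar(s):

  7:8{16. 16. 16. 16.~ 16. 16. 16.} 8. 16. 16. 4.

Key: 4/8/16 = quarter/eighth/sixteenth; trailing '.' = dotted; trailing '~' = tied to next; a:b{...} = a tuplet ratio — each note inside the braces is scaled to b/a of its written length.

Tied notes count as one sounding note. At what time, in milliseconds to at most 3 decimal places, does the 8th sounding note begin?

note 8 onset = 15/2b = 3982.301ms

1. 0.0ms @ 0 + 455.12ms (6/7)
2. 455.12ms @ 6/7 + 455.12ms (6/7)
3. 910.24ms @ 12/7 + 455.12ms (6/7)
4. 1365.36ms @ 18/7 + 910.24ms (12/7)
5. 2275.601ms @ 30/7 + 455.12ms (6/7)
6. 2730.721ms @ 36/7 + 455.12ms (6/7)
7. 3185.841ms @ 6 + 796.46ms (3/2)
8. 3982.301ms @ 15/2 + 398.23ms (3/4)
9. 4380.531ms @ 33/4 + 398.23ms (3/4)
10. 4778.761ms @ 9 + 1592.92ms (3)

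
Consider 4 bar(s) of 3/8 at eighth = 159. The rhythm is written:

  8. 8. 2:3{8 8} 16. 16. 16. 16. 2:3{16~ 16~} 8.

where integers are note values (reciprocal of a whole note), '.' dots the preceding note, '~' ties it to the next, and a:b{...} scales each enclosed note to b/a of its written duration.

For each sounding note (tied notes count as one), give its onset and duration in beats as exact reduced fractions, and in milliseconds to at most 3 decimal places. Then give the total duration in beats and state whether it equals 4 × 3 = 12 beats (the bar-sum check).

1) 0.0ms=0b +566.038ms=3/2b
2) 566.038ms=3/2b +566.038ms=3/2b
3) 1132.075ms=3b +566.038ms=3/2b
4) 1698.113ms=9/2b +566.038ms=3/2b
5) 2264.151ms=6b +283.019ms=3/4b
6) 2547.17ms=27/4b +283.019ms=3/4b
7) 2830.189ms=15/2b +283.019ms=3/4b
8) 3113.208ms=33/4b +283.019ms=3/4b
9) 3396.226ms=9b +1132.075ms=3b
Σ=12b of 12 (159bpm 3/8) — PASS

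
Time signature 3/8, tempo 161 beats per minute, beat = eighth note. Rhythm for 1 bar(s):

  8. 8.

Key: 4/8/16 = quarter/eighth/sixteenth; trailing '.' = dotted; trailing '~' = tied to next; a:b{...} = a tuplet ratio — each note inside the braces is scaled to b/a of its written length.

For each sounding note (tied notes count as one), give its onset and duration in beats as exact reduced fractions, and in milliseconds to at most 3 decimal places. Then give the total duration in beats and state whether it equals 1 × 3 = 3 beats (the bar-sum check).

1) 0.0ms=0b +559.006ms=3/2b
2) 559.006ms=3/2b +559.006ms=3/2b
Σ=3b of 3 (161bpm 3/8) — PASS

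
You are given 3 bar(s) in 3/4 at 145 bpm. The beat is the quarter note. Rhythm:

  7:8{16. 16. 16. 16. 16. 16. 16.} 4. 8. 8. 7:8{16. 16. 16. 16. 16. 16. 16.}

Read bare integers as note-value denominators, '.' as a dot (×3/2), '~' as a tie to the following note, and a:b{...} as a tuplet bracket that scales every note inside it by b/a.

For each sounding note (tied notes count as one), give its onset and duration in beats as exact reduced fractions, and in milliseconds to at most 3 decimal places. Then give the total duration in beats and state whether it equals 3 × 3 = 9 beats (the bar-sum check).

1) 0.0ms=0b +177.34ms=3/7b
2) 177.34ms=3/7b +177.34ms=3/7b
3) 354.68ms=6/7b +177.34ms=3/7b
4) 532.02ms=9/7b +177.34ms=3/7b
5) 709.36ms=12/7b +177.34ms=3/7b
6) 886.7ms=15/7b +177.34ms=3/7b
7) 1064.039ms=18/7b +177.34ms=3/7b
8) 1241.379ms=3b +620.69ms=3/2b
9) 1862.069ms=9/2b +310.345ms=3/4b
10) 2172.414ms=21/4b +310.345ms=3/4b
11) 2482.759ms=6b +177.34ms=3/7b
12) 2660.099ms=45/7b +177.34ms=3/7b
13) 2837.438ms=48/7b +177.34ms=3/7b
14) 3014.778ms=51/7b +177.34ms=3/7b
15) 3192.118ms=54/7b +177.34ms=3/7b
16) 3369.458ms=57/7b +177.34ms=3/7b
17) 3546.798ms=60/7b +177.34ms=3/7b
Σ=9b of 9 (145bpm 3/4) — PASS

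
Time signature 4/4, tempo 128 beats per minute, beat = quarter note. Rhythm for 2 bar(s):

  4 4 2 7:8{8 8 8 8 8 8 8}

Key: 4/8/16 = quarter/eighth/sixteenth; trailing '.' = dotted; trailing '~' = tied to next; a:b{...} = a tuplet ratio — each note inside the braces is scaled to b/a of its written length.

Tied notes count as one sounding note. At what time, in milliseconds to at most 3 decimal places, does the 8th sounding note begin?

note 8 onset = 44/7b = 2946.429ms

1. 0.0ms @ 0 + 468.75ms (1)
2. 468.75ms @ 1 + 468.75ms (1)
3. 937.5ms @ 2 + 937.5ms (2)
4. 1875.0ms @ 4 + 267.857ms (4/7)
5. 2142.857ms @ 32/7 + 267.857ms (4/7)
6. 2410.714ms @ 36/7 + 267.857ms (4/7)
7. 2678.571ms @ 40/7 + 267.857ms (4/7)
8. 2946.429ms @ 44/7 + 267.857ms (4/7)
9. 3214.286ms @ 48/7 + 267.857ms (4/7)
10. 3482.143ms @ 52/7 + 267.857ms (4/7)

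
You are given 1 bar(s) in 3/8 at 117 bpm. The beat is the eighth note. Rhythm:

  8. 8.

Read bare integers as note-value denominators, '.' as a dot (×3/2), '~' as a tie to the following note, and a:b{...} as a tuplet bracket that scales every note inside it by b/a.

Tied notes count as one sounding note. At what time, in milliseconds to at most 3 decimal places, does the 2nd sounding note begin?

note 2 onset = 3/2b = 769.231ms

1. 0.0ms @ 0 + 769.231ms (3/2)
2. 769.231ms @ 3/2 + 769.231ms (3/2)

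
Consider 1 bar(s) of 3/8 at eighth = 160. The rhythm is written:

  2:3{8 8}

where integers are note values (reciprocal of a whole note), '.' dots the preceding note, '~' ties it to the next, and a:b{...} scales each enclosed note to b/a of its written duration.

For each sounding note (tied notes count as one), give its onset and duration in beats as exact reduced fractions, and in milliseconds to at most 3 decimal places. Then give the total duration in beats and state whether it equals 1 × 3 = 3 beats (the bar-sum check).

1) 0.0ms=0b +562.5ms=3/2b
2) 562.5ms=3/2b +562.5ms=3/2b
Σ=3b of 3 (160bpm 3/8) — PASS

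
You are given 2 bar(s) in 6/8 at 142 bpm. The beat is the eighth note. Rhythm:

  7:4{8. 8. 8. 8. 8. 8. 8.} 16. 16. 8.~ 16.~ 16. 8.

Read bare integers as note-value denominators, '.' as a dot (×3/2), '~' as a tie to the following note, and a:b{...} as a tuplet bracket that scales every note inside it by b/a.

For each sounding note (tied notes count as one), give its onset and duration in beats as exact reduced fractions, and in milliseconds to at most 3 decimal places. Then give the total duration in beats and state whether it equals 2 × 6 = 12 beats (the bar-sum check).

1) 0.0ms=0b +362.173ms=6/7b
2) 362.173ms=6/7b +362.173ms=6/7b
3) 724.346ms=12/7b +362.173ms=6/7b
4) 1086.519ms=18/7b +362.173ms=6/7b
5) 1448.692ms=24/7b +362.173ms=6/7b
6) 1810.865ms=30/7b +362.173ms=6/7b
7) 2173.038ms=36/7b +362.173ms=6/7b
8) 2535.211ms=6b +316.901ms=3/4b
9) 2852.113ms=27/4b +316.901ms=3/4b
10) 3169.014ms=15/2b +1267.606ms=3b
11) 4436.62ms=21/2b +633.803ms=3/2b
Σ=12b of 12 (142bpm 6/8) — PASS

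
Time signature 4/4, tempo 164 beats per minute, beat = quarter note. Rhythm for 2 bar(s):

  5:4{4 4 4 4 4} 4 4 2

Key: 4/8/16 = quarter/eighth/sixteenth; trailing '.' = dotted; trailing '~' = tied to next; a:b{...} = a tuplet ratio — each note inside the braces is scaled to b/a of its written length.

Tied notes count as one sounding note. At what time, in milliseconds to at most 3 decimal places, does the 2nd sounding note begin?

note 2 onset = 4/5b = 292.683ms

1. 0.0ms @ 0 + 292.683ms (4/5)
2. 292.683ms @ 4/5 + 292.683ms (4/5)
3. 585.366ms @ 8/5 + 292.683ms (4/5)
4. 878.049ms @ 12/5 + 292.683ms (4/5)
5. 1170.732ms @ 16/5 + 292.683ms (4/5)
6. 1463.415ms @ 4 + 365.854ms (1)
7. 1829.268ms @ 5 + 365.854ms (1)
8. 2195.122ms @ 6 + 731.707ms (2)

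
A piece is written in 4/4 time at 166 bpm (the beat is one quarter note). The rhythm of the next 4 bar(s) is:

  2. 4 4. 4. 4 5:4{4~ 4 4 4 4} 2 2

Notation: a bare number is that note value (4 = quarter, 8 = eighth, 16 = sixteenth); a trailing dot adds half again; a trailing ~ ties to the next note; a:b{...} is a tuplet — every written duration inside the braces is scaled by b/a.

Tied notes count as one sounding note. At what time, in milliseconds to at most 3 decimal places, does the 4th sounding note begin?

1. 0.0ms @ 0 + 1084.337ms (3)
2. 1084.337ms @ 3 + 361.446ms (1)
3. 1445.783ms @ 4 + 542.169ms (3/2)
4. 1987.952ms @ 11/2 + 542.169ms (3/2)
5. 2530.12ms @ 7 + 361.446ms (1)
6. 2891.566ms @ 8 + 578.313ms (8/5)
7. 3469.88ms @ 48/5 + 289.157ms (4/5)
8. 3759.036ms @ 52/5 + 289.157ms (4/5)
9. 4048.193ms @ 56/5 + 289.157ms (4/5)
10. 4337.349ms @ 12 + 722.892ms (2)
11. 5060.241ms @ 14 + 722.892ms (2)

note 4 onset = 11/2b = 1987.952ms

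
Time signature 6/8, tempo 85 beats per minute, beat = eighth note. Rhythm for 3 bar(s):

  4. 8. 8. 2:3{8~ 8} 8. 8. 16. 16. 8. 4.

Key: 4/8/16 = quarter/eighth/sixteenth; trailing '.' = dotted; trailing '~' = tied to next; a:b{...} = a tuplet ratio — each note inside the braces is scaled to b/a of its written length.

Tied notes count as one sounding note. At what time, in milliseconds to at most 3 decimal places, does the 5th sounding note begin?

1. 0.0ms @ 0 + 2117.647ms (3)
2. 2117.647ms @ 3 + 1058.824ms (3/2)
3. 3176.471ms @ 9/2 + 1058.824ms (3/2)
4. 4235.294ms @ 6 + 2117.647ms (3)
5. 6352.941ms @ 9 + 1058.824ms (3/2)
6. 7411.765ms @ 21/2 + 1058.824ms (3/2)
7. 8470.588ms @ 12 + 529.412ms (3/4)
8. 9000.0ms @ 51/4 + 529.412ms (3/4)
9. 9529.412ms @ 27/2 + 1058.824ms (3/2)
10. 10588.235ms @ 15 + 2117.647ms (3)

note 5 onset = 9b = 6352.941ms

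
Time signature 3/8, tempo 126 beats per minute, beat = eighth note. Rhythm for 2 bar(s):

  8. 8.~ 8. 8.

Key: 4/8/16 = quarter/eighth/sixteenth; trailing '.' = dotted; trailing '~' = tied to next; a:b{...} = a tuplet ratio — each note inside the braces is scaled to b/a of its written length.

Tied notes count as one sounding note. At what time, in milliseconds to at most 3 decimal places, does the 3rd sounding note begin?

note 3 onset = 9/2b = 2142.857ms

1. 0.0ms @ 0 + 714.286ms (3/2)
2. 714.286ms @ 3/2 + 1428.571ms (3)
3. 2142.857ms @ 9/2 + 714.286ms (3/2)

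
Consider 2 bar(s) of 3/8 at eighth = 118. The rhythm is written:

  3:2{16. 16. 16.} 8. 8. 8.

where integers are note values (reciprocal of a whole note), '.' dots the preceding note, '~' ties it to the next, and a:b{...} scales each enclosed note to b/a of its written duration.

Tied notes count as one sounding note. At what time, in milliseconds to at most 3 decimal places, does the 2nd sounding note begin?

note 2 onset = 1/2b = 254.237ms

1. 0.0ms @ 0 + 254.237ms (1/2)
2. 254.237ms @ 1/2 + 254.237ms (1/2)
3. 508.475ms @ 1 + 254.237ms (1/2)
4. 762.712ms @ 3/2 + 762.712ms (3/2)
5. 1525.424ms @ 3 + 762.712ms (3/2)
6. 2288.136ms @ 9/2 + 762.712ms (3/2)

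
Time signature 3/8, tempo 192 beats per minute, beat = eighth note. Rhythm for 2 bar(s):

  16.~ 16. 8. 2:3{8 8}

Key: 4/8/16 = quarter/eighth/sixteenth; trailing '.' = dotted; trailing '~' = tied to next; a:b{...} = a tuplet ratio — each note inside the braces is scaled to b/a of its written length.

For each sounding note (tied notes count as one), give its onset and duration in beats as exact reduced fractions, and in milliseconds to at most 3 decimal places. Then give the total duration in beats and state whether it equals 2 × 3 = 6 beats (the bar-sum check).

1) 0.0ms=0b +468.75ms=3/2b
2) 468.75ms=3/2b +468.75ms=3/2b
3) 937.5ms=3b +468.75ms=3/2b
4) 1406.25ms=9/2b +468.75ms=3/2b
Σ=6b of 6 (192bpm 3/8) — PASS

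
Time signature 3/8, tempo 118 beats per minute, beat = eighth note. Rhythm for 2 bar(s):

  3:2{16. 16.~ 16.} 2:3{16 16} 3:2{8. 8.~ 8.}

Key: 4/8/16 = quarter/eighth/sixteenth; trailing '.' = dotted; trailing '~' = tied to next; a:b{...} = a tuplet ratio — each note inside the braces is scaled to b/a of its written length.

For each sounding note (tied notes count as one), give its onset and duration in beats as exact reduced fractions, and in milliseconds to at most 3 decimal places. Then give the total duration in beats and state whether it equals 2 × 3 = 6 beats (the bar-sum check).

1) 0.0ms=0b +254.237ms=1/2b
2) 254.237ms=1/2b +508.475ms=1b
3) 762.712ms=3/2b +381.356ms=3/4b
4) 1144.068ms=9/4b +381.356ms=3/4b
5) 1525.424ms=3b +508.475ms=1b
6) 2033.898ms=4b +1016.949ms=2b
Σ=6b of 6 (118bpm 3/8) — PASS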